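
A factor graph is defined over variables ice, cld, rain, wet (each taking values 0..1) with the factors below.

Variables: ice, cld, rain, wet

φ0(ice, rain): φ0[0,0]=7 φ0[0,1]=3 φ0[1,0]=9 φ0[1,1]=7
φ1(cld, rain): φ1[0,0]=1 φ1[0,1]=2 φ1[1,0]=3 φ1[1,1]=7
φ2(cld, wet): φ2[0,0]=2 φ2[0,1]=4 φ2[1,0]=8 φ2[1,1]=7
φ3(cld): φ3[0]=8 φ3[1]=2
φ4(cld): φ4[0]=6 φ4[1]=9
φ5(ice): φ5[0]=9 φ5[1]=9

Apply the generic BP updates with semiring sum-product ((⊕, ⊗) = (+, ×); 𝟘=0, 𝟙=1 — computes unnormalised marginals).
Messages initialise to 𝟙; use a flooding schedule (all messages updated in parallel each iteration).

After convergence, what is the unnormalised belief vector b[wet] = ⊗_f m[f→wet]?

init: all messages = 𝟙 over 2 values
r1 m[φ0→ice] = [10, 16]
r1 m[φ0→rain] = [16, 10]
r1 m[φ1→cld] = [3, 10]
r1 m[φ1→rain] = [4, 9]
r1 m[φ2→cld] = [6, 15]
r1 m[φ2→wet] = [10, 11]
r1 m[φ3→cld] = [8, 2]
r1 m[φ4→cld] = [6, 9]
r1 m[φ5→ice] = [9, 9]
r1 m[ice→φ0] = [1, 1]
r1 m[ice→φ5] = [1, 1]
r1 m[cld→φ1] = [1, 1]
r1 m[cld→φ2] = [1, 1]
r1 m[cld→φ3] = [1, 1]
r1 m[cld→φ4] = [1, 1]
r1 m[rain→φ0] = [1, 1]
r1 m[rain→φ1] = [1, 1]
r1 m[wet→φ2] = [1, 1]
r2 m[φ0→ice] = [10, 16]
r2 m[φ0→rain] = [16, 10]
r2 m[φ1→cld] = [3, 10]
r2 m[φ1→rain] = [4, 9]
r2 m[φ2→cld] = [6, 15]
r2 m[φ2→wet] = [10, 11]
r2 m[φ3→cld] = [8, 2]
r2 m[φ4→cld] = [6, 9]
r2 m[φ5→ice] = [9, 9]
r2 m[ice→φ0] = [9, 9]
r2 m[ice→φ5] = [10, 16]
r2 m[cld→φ1] = [288, 270]
r2 m[cld→φ2] = [144, 180]
r2 m[cld→φ3] = [108, 1350]
r2 m[cld→φ4] = [144, 300]
r2 m[rain→φ0] = [4, 9]
r2 m[rain→φ1] = [16, 10]
r2 m[wet→φ2] = [1, 1]
r3 m[φ0→ice] = [55, 99]
r3 m[φ0→rain] = [144, 90]
r3 m[φ1→cld] = [36, 118]
r3 m[φ1→rain] = [1098, 2466]
r3 m[φ2→cld] = [6, 15]
r3 m[φ2→wet] = [1728, 1836]
r3 m[φ3→cld] = [8, 2]
r3 m[φ4→cld] = [6, 9]
r3 m[φ5→ice] = [9, 9]
r3 m[ice→φ0] = [9, 9]
r3 m[ice→φ5] = [10, 16]
r3 m[cld→φ1] = [288, 270]
r3 m[cld→φ2] = [144, 180]
r3 m[cld→φ3] = [108, 1350]
r3 m[cld→φ4] = [144, 300]
r3 m[rain→φ0] = [4, 9]
r3 m[rain→φ1] = [16, 10]
r3 m[wet→φ2] = [1, 1]
r4 m[φ0→ice] = [55, 99]
r4 m[φ0→rain] = [144, 90]
r4 m[φ1→cld] = [36, 118]
r4 m[φ1→rain] = [1098, 2466]
r4 m[φ2→cld] = [6, 15]
r4 m[φ2→wet] = [1728, 1836]
r4 m[φ3→cld] = [8, 2]
r4 m[φ4→cld] = [6, 9]
r4 m[φ5→ice] = [9, 9]
r4 m[ice→φ0] = [9, 9]
r4 m[ice→φ5] = [55, 99]
r4 m[cld→φ1] = [288, 270]
r4 m[cld→φ2] = [1728, 2124]
r4 m[cld→φ3] = [1296, 15930]
r4 m[cld→φ4] = [1728, 3540]
r4 m[rain→φ0] = [1098, 2466]
r4 m[rain→φ1] = [144, 90]
r4 m[wet→φ2] = [1, 1]
r5 m[φ0→ice] = [15084, 27144]
r5 m[φ0→rain] = [144, 90]
r5 m[φ1→cld] = [324, 1062]
r5 m[φ1→rain] = [1098, 2466]
r5 m[φ2→cld] = [6, 15]
r5 m[φ2→wet] = [20448, 21780]
r5 m[φ3→cld] = [8, 2]
r5 m[φ4→cld] = [6, 9]
r5 m[φ5→ice] = [9, 9]
r5 m[ice→φ0] = [9, 9]
r5 m[ice→φ5] = [55, 99]
r5 m[cld→φ1] = [288, 270]
r5 m[cld→φ2] = [1728, 2124]
r5 m[cld→φ3] = [1296, 15930]
r5 m[cld→φ4] = [1728, 3540]
r5 m[rain→φ0] = [1098, 2466]
r5 m[rain→φ1] = [144, 90]
r5 m[wet→φ2] = [1, 1]
r6 m[φ0→ice] = [15084, 27144]
r6 m[φ0→rain] = [144, 90]
r6 m[φ1→cld] = [324, 1062]
r6 m[φ1→rain] = [1098, 2466]
r6 m[φ2→cld] = [6, 15]
r6 m[φ2→wet] = [20448, 21780]
r6 m[φ3→cld] = [8, 2]
r6 m[φ4→cld] = [6, 9]
r6 m[φ5→ice] = [9, 9]
r6 m[ice→φ0] = [9, 9]
r6 m[ice→φ5] = [15084, 27144]
r6 m[cld→φ1] = [288, 270]
r6 m[cld→φ2] = [15552, 19116]
r6 m[cld→φ3] = [11664, 143370]
r6 m[cld→φ4] = [15552, 31860]
r6 m[rain→φ0] = [1098, 2466]
r6 m[rain→φ1] = [144, 90]
r6 m[wet→φ2] = [1, 1]
r7 m[φ0→ice] = [15084, 27144]
r7 m[φ0→rain] = [144, 90]
r7 m[φ1→cld] = [324, 1062]
r7 m[φ1→rain] = [1098, 2466]
r7 m[φ2→cld] = [6, 15]
r7 m[φ2→wet] = [184032, 196020]
r7 m[φ3→cld] = [8, 2]
r7 m[φ4→cld] = [6, 9]
r7 m[φ5→ice] = [9, 9]
r7 m[ice→φ0] = [9, 9]
r7 m[ice→φ5] = [15084, 27144]
r7 m[cld→φ1] = [288, 270]
r7 m[cld→φ2] = [15552, 19116]
r7 m[cld→φ3] = [11664, 143370]
r7 m[cld→φ4] = [15552, 31860]
r7 m[rain→φ0] = [1098, 2466]
r7 m[rain→φ1] = [144, 90]
r7 m[wet→φ2] = [1, 1]
r8 m[φ0→ice] = [15084, 27144]
r8 m[φ0→rain] = [144, 90]
r8 m[φ1→cld] = [324, 1062]
r8 m[φ1→rain] = [1098, 2466]
r8 m[φ2→cld] = [6, 15]
r8 m[φ2→wet] = [184032, 196020]
r8 m[φ3→cld] = [8, 2]
r8 m[φ4→cld] = [6, 9]
r8 m[φ5→ice] = [9, 9]
r8 m[ice→φ0] = [9, 9]
r8 m[ice→φ5] = [15084, 27144]
r8 m[cld→φ1] = [288, 270]
r8 m[cld→φ2] = [15552, 19116]
r8 m[cld→φ3] = [11664, 143370]
r8 m[cld→φ4] = [15552, 31860]
r8 m[rain→φ0] = [1098, 2466]
r8 m[rain→φ1] = [144, 90]
r8 m[wet→φ2] = [1, 1]
fixed point reached at round 8
b[wet] = ⊗ incoming = [184032, 196020]

b[wet] = [184032, 196020]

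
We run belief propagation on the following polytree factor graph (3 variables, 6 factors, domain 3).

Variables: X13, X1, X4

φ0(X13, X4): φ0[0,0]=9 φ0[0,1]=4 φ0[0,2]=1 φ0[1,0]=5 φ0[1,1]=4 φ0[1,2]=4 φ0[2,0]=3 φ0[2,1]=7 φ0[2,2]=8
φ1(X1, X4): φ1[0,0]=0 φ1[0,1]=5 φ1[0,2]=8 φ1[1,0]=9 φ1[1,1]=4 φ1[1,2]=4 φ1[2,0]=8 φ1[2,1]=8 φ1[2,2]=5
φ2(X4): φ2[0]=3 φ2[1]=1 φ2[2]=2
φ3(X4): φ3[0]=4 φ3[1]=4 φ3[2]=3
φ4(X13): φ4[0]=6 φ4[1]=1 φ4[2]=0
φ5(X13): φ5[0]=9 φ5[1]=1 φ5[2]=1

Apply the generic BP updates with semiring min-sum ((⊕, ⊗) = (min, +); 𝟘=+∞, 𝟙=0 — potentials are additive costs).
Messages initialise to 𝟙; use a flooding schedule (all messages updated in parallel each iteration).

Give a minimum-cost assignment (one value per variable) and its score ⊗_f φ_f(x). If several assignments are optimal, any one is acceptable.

init: all messages = 𝟙 over 3 values
r1 m[φ0→X13] = [1, 4, 3]
r1 m[φ0→X4] = [3, 4, 1]
r1 m[φ1→X1] = [0, 4, 5]
r1 m[φ1→X4] = [0, 4, 4]
r1 m[φ2→X4] = [3, 1, 2]
r1 m[φ3→X4] = [4, 4, 3]
r1 m[φ4→X13] = [6, 1, 0]
r1 m[φ5→X13] = [9, 1, 1]
r1 m[X13→φ0] = [0, 0, 0]
r1 m[X13→φ4] = [0, 0, 0]
r1 m[X13→φ5] = [0, 0, 0]
r1 m[X1→φ1] = [0, 0, 0]
r1 m[X4→φ0] = [0, 0, 0]
r1 m[X4→φ1] = [0, 0, 0]
r1 m[X4→φ2] = [0, 0, 0]
r1 m[X4→φ3] = [0, 0, 0]
r2 m[φ0→X13] = [1, 4, 3]
r2 m[φ0→X4] = [3, 4, 1]
r2 m[φ1→X1] = [0, 4, 5]
r2 m[φ1→X4] = [0, 4, 4]
r2 m[φ2→X4] = [3, 1, 2]
r2 m[φ3→X4] = [4, 4, 3]
r2 m[φ4→X13] = [6, 1, 0]
r2 m[φ5→X13] = [9, 1, 1]
r2 m[X13→φ0] = [15, 2, 1]
r2 m[X13→φ4] = [10, 5, 4]
r2 m[X13→φ5] = [7, 5, 3]
r2 m[X1→φ1] = [0, 0, 0]
r2 m[X4→φ0] = [7, 9, 9]
r2 m[X4→φ1] = [10, 9, 6]
r2 m[X4→φ2] = [7, 12, 8]
r2 m[X4→φ3] = [6, 9, 7]
r3 m[φ0→X13] = [10, 12, 10]
r3 m[φ0→X4] = [4, 6, 6]
r3 m[φ1→X1] = [10, 10, 11]
r3 m[φ1→X4] = [0, 4, 4]
r3 m[φ2→X4] = [3, 1, 2]
r3 m[φ3→X4] = [4, 4, 3]
r3 m[φ4→X13] = [6, 1, 0]
r3 m[φ5→X13] = [9, 1, 1]
r3 m[X13→φ0] = [15, 2, 1]
r3 m[X13→φ4] = [10, 5, 4]
r3 m[X13→φ5] = [7, 5, 3]
r3 m[X1→φ1] = [0, 0, 0]
r3 m[X4→φ0] = [7, 9, 9]
r3 m[X4→φ1] = [10, 9, 6]
r3 m[X4→φ2] = [7, 12, 8]
r3 m[X4→φ3] = [6, 9, 7]
r4 m[φ0→X13] = [10, 12, 10]
r4 m[φ0→X4] = [4, 6, 6]
r4 m[φ1→X1] = [10, 10, 11]
r4 m[φ1→X4] = [0, 4, 4]
r4 m[φ2→X4] = [3, 1, 2]
r4 m[φ3→X4] = [4, 4, 3]
r4 m[φ4→X13] = [6, 1, 0]
r4 m[φ5→X13] = [9, 1, 1]
r4 m[X13→φ0] = [15, 2, 1]
r4 m[X13→φ4] = [19, 13, 11]
r4 m[X13→φ5] = [16, 13, 10]
r4 m[X1→φ1] = [0, 0, 0]
r4 m[X4→φ0] = [7, 9, 9]
r4 m[X4→φ1] = [11, 11, 11]
r4 m[X4→φ2] = [8, 14, 13]
r4 m[X4→φ3] = [7, 11, 12]
r5 m[φ0→X13] = [10, 12, 10]
r5 m[φ0→X4] = [4, 6, 6]
r5 m[φ1→X1] = [11, 15, 16]
r5 m[φ1→X4] = [0, 4, 4]
r5 m[φ2→X4] = [3, 1, 2]
r5 m[φ3→X4] = [4, 4, 3]
r5 m[φ4→X13] = [6, 1, 0]
r5 m[φ5→X13] = [9, 1, 1]
r5 m[X13→φ0] = [15, 2, 1]
r5 m[X13→φ4] = [19, 13, 11]
r5 m[X13→φ5] = [16, 13, 10]
r5 m[X1→φ1] = [0, 0, 0]
r5 m[X4→φ0] = [7, 9, 9]
r5 m[X4→φ1] = [11, 11, 11]
r5 m[X4→φ2] = [8, 14, 13]
r5 m[X4→φ3] = [7, 11, 12]
r6 m[φ0→X13] = [10, 12, 10]
r6 m[φ0→X4] = [4, 6, 6]
r6 m[φ1→X1] = [11, 15, 16]
r6 m[φ1→X4] = [0, 4, 4]
r6 m[φ2→X4] = [3, 1, 2]
r6 m[φ3→X4] = [4, 4, 3]
r6 m[φ4→X13] = [6, 1, 0]
r6 m[φ5→X13] = [9, 1, 1]
r6 m[X13→φ0] = [15, 2, 1]
r6 m[X13→φ4] = [19, 13, 11]
r6 m[X13→φ5] = [16, 13, 10]
r6 m[X1→φ1] = [0, 0, 0]
r6 m[X4→φ0] = [7, 9, 9]
r6 m[X4→φ1] = [11, 11, 11]
r6 m[X4→φ2] = [8, 14, 13]
r6 m[X4→φ3] = [7, 11, 12]
fixed point reached at round 6
traceback from X13: (X13=2, X1=0, X4=0), score=11

assignment: (X13=2, X1=0, X4=0); score = 11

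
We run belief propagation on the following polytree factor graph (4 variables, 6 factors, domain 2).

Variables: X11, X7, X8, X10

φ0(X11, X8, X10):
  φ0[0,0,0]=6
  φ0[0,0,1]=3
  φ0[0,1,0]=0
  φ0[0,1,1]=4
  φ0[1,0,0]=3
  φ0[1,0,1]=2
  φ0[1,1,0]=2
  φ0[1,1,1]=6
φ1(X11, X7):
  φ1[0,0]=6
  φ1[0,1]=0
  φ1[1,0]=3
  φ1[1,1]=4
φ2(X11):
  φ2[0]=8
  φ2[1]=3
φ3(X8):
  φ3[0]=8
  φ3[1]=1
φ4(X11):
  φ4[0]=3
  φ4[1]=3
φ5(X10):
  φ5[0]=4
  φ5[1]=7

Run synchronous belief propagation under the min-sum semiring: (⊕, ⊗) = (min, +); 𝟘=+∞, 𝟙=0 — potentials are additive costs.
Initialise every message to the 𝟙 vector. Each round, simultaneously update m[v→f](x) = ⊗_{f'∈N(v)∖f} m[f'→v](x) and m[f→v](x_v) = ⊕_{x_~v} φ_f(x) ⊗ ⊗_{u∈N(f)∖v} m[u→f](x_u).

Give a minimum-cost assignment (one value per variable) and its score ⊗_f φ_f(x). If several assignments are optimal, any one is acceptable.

init: all messages = 𝟙 over 2 values
r1 m[φ0→X11] = [0, 2]
r1 m[φ0→X8] = [2, 0]
r1 m[φ0→X10] = [0, 2]
r1 m[φ1→X11] = [0, 3]
r1 m[φ1→X7] = [3, 0]
r1 m[φ2→X11] = [8, 3]
r1 m[φ3→X8] = [8, 1]
r1 m[φ4→X11] = [3, 3]
r1 m[φ5→X10] = [4, 7]
r1 m[X11→φ0] = [0, 0]
r1 m[X11→φ1] = [0, 0]
r1 m[X11→φ2] = [0, 0]
r1 m[X11→φ4] = [0, 0]
r1 m[X7→φ1] = [0, 0]
r1 m[X8→φ0] = [0, 0]
r1 m[X8→φ3] = [0, 0]
r1 m[X10→φ0] = [0, 0]
r1 m[X10→φ5] = [0, 0]
r2 m[φ0→X11] = [0, 2]
r2 m[φ0→X8] = [2, 0]
r2 m[φ0→X10] = [0, 2]
r2 m[φ1→X11] = [0, 3]
r2 m[φ1→X7] = [3, 0]
r2 m[φ2→X11] = [8, 3]
r2 m[φ3→X8] = [8, 1]
r2 m[φ4→X11] = [3, 3]
r2 m[φ5→X10] = [4, 7]
r2 m[X11→φ0] = [11, 9]
r2 m[X11→φ1] = [11, 8]
r2 m[X11→φ2] = [3, 8]
r2 m[X11→φ4] = [8, 8]
r2 m[X7→φ1] = [0, 0]
r2 m[X8→φ0] = [8, 1]
r2 m[X8→φ3] = [2, 0]
r2 m[X10→φ0] = [4, 7]
r2 m[X10→φ5] = [0, 2]
r3 m[φ0→X11] = [5, 7]
r3 m[φ0→X8] = [16, 15]
r3 m[φ0→X10] = [12, 16]
r3 m[φ1→X11] = [0, 3]
r3 m[φ1→X7] = [11, 11]
r3 m[φ2→X11] = [8, 3]
r3 m[φ3→X8] = [8, 1]
r3 m[φ4→X11] = [3, 3]
r3 m[φ5→X10] = [4, 7]
r3 m[X11→φ0] = [11, 9]
r3 m[X11→φ1] = [11, 8]
r3 m[X11→φ2] = [3, 8]
r3 m[X11→φ4] = [8, 8]
r3 m[X7→φ1] = [0, 0]
r3 m[X8→φ0] = [8, 1]
r3 m[X8→φ3] = [2, 0]
r3 m[X10→φ0] = [4, 7]
r3 m[X10→φ5] = [0, 2]
r4 m[φ0→X11] = [5, 7]
r4 m[φ0→X8] = [16, 15]
r4 m[φ0→X10] = [12, 16]
r4 m[φ1→X11] = [0, 3]
r4 m[φ1→X7] = [11, 11]
r4 m[φ2→X11] = [8, 3]
r4 m[φ3→X8] = [8, 1]
r4 m[φ4→X11] = [3, 3]
r4 m[φ5→X10] = [4, 7]
r4 m[X11→φ0] = [11, 9]
r4 m[X11→φ1] = [16, 13]
r4 m[X11→φ2] = [8, 13]
r4 m[X11→φ4] = [13, 13]
r4 m[X7→φ1] = [0, 0]
r4 m[X8→φ0] = [8, 1]
r4 m[X8→φ3] = [16, 15]
r4 m[X10→φ0] = [4, 7]
r4 m[X10→φ5] = [12, 16]
r5 m[φ0→X11] = [5, 7]
r5 m[φ0→X8] = [16, 15]
r5 m[φ0→X10] = [12, 16]
r5 m[φ1→X11] = [0, 3]
r5 m[φ1→X7] = [16, 16]
r5 m[φ2→X11] = [8, 3]
r5 m[φ3→X8] = [8, 1]
r5 m[φ4→X11] = [3, 3]
r5 m[φ5→X10] = [4, 7]
r5 m[X11→φ0] = [11, 9]
r5 m[X11→φ1] = [16, 13]
r5 m[X11→φ2] = [8, 13]
r5 m[X11→φ4] = [13, 13]
r5 m[X7→φ1] = [0, 0]
r5 m[X8→φ0] = [8, 1]
r5 m[X8→φ3] = [16, 15]
r5 m[X10→φ0] = [4, 7]
r5 m[X10→φ5] = [12, 16]
r6 m[φ0→X11] = [5, 7]
r6 m[φ0→X8] = [16, 15]
r6 m[φ0→X10] = [12, 16]
r6 m[φ1→X11] = [0, 3]
r6 m[φ1→X7] = [16, 16]
r6 m[φ2→X11] = [8, 3]
r6 m[φ3→X8] = [8, 1]
r6 m[φ4→X11] = [3, 3]
r6 m[φ5→X10] = [4, 7]
r6 m[X11→φ0] = [11, 9]
r6 m[X11→φ1] = [16, 13]
r6 m[X11→φ2] = [8, 13]
r6 m[X11→φ4] = [13, 13]
r6 m[X7→φ1] = [0, 0]
r6 m[X8→φ0] = [8, 1]
r6 m[X8→φ3] = [16, 15]
r6 m[X10→φ0] = [4, 7]
r6 m[X10→φ5] = [12, 16]
fixed point reached at round 6
traceback from X11: (X11=0, X7=1, X8=1, X10=0), score=16

assignment: (X11=0, X7=1, X8=1, X10=0); score = 16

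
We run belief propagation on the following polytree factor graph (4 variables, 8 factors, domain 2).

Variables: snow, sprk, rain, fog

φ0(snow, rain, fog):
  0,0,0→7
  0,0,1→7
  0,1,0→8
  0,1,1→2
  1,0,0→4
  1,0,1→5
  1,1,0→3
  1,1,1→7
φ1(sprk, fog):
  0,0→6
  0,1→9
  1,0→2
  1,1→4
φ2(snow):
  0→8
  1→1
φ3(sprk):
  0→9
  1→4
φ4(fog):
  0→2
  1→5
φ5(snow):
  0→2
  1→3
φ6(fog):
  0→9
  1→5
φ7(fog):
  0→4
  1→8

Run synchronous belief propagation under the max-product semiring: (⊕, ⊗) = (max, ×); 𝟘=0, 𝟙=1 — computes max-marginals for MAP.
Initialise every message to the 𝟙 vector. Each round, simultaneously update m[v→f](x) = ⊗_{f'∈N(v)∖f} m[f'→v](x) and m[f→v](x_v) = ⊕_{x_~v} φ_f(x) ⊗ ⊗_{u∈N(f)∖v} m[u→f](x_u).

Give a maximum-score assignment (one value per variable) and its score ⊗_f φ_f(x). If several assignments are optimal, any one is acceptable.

assignment: (snow=0, sprk=0, rain=0, fog=1); score = 1814400

init: all messages = 𝟙 over 2 values
r1 m[φ0→snow] = [8, 7]
r1 m[φ0→rain] = [7, 8]
r1 m[φ0→fog] = [8, 7]
r1 m[φ1→sprk] = [9, 4]
r1 m[φ1→fog] = [6, 9]
r1 m[φ2→snow] = [8, 1]
r1 m[φ3→sprk] = [9, 4]
r1 m[φ4→fog] = [2, 5]
r1 m[φ5→snow] = [2, 3]
r1 m[φ6→fog] = [9, 5]
r1 m[φ7→fog] = [4, 8]
r1 m[snow→φ0] = [1, 1]
r1 m[snow→φ2] = [1, 1]
r1 m[snow→φ5] = [1, 1]
r1 m[sprk→φ1] = [1, 1]
r1 m[sprk→φ3] = [1, 1]
r1 m[rain→φ0] = [1, 1]
r1 m[fog→φ0] = [1, 1]
r1 m[fog→φ1] = [1, 1]
r1 m[fog→φ4] = [1, 1]
r1 m[fog→φ6] = [1, 1]
r1 m[fog→φ7] = [1, 1]
r2 m[φ0→snow] = [8, 7]
r2 m[φ0→rain] = [7, 8]
r2 m[φ0→fog] = [8, 7]
r2 m[φ1→sprk] = [9, 4]
r2 m[φ1→fog] = [6, 9]
r2 m[φ2→snow] = [8, 1]
r2 m[φ3→sprk] = [9, 4]
r2 m[φ4→fog] = [2, 5]
r2 m[φ5→snow] = [2, 3]
r2 m[φ6→fog] = [9, 5]
r2 m[φ7→fog] = [4, 8]
r2 m[snow→φ0] = [16, 3]
r2 m[snow→φ2] = [16, 21]
r2 m[snow→φ5] = [64, 7]
r2 m[sprk→φ1] = [9, 4]
r2 m[sprk→φ3] = [9, 4]
r2 m[rain→φ0] = [1, 1]
r2 m[fog→φ0] = [432, 1800]
r2 m[fog→φ1] = [576, 1400]
r2 m[fog→φ4] = [1728, 2520]
r2 m[fog→φ6] = [384, 2520]
r2 m[fog→φ7] = [864, 1575]
r3 m[φ0→snow] = [12600, 12600]
r3 m[φ0→rain] = [201600, 57600]
r3 m[φ0→fog] = [128, 112]
r3 m[φ1→sprk] = [12600, 5600]
r3 m[φ1→fog] = [54, 81]
r3 m[φ2→snow] = [8, 1]
r3 m[φ3→sprk] = [9, 4]
r3 m[φ4→fog] = [2, 5]
r3 m[φ5→snow] = [2, 3]
r3 m[φ6→fog] = [9, 5]
r3 m[φ7→fog] = [4, 8]
r3 m[snow→φ0] = [16, 3]
r3 m[snow→φ2] = [16, 21]
r3 m[snow→φ5] = [64, 7]
r3 m[sprk→φ1] = [9, 4]
r3 m[sprk→φ3] = [9, 4]
r3 m[rain→φ0] = [1, 1]
r3 m[fog→φ0] = [432, 1800]
r3 m[fog→φ1] = [576, 1400]
r3 m[fog→φ4] = [1728, 2520]
r3 m[fog→φ6] = [384, 2520]
r3 m[fog→φ7] = [864, 1575]
r4 m[φ0→snow] = [12600, 12600]
r4 m[φ0→rain] = [201600, 57600]
r4 m[φ0→fog] = [128, 112]
r4 m[φ1→sprk] = [12600, 5600]
r4 m[φ1→fog] = [54, 81]
r4 m[φ2→snow] = [8, 1]
r4 m[φ3→sprk] = [9, 4]
r4 m[φ4→fog] = [2, 5]
r4 m[φ5→snow] = [2, 3]
r4 m[φ6→fog] = [9, 5]
r4 m[φ7→fog] = [4, 8]
r4 m[snow→φ0] = [16, 3]
r4 m[snow→φ2] = [25200, 37800]
r4 m[snow→φ5] = [100800, 12600]
r4 m[sprk→φ1] = [9, 4]
r4 m[sprk→φ3] = [12600, 5600]
r4 m[rain→φ0] = [1, 1]
r4 m[fog→φ0] = [3888, 16200]
r4 m[fog→φ1] = [9216, 22400]
r4 m[fog→φ4] = [248832, 362880]
r4 m[fog→φ6] = [55296, 362880]
r4 m[fog→φ7] = [124416, 226800]
r5 m[φ0→snow] = [113400, 113400]
r5 m[φ0→rain] = [1814400, 518400]
r5 m[φ0→fog] = [128, 112]
r5 m[φ1→sprk] = [201600, 89600]
r5 m[φ1→fog] = [54, 81]
r5 m[φ2→snow] = [8, 1]
r5 m[φ3→sprk] = [9, 4]
r5 m[φ4→fog] = [2, 5]
r5 m[φ5→snow] = [2, 3]
r5 m[φ6→fog] = [9, 5]
r5 m[φ7→fog] = [4, 8]
r5 m[snow→φ0] = [16, 3]
r5 m[snow→φ2] = [25200, 37800]
r5 m[snow→φ5] = [100800, 12600]
r5 m[sprk→φ1] = [9, 4]
r5 m[sprk→φ3] = [12600, 5600]
r5 m[rain→φ0] = [1, 1]
r5 m[fog→φ0] = [3888, 16200]
r5 m[fog→φ1] = [9216, 22400]
r5 m[fog→φ4] = [248832, 362880]
r5 m[fog→φ6] = [55296, 362880]
r5 m[fog→φ7] = [124416, 226800]
r6 m[φ0→snow] = [113400, 113400]
r6 m[φ0→rain] = [1814400, 518400]
r6 m[φ0→fog] = [128, 112]
r6 m[φ1→sprk] = [201600, 89600]
r6 m[φ1→fog] = [54, 81]
r6 m[φ2→snow] = [8, 1]
r6 m[φ3→sprk] = [9, 4]
r6 m[φ4→fog] = [2, 5]
r6 m[φ5→snow] = [2, 3]
r6 m[φ6→fog] = [9, 5]
r6 m[φ7→fog] = [4, 8]
r6 m[snow→φ0] = [16, 3]
r6 m[snow→φ2] = [226800, 340200]
r6 m[snow→φ5] = [907200, 113400]
r6 m[sprk→φ1] = [9, 4]
r6 m[sprk→φ3] = [201600, 89600]
r6 m[rain→φ0] = [1, 1]
r6 m[fog→φ0] = [3888, 16200]
r6 m[fog→φ1] = [9216, 22400]
r6 m[fog→φ4] = [248832, 362880]
r6 m[fog→φ6] = [55296, 362880]
r6 m[fog→φ7] = [124416, 226800]
r7 m[φ0→snow] = [113400, 113400]
r7 m[φ0→rain] = [1814400, 518400]
r7 m[φ0→fog] = [128, 112]
r7 m[φ1→sprk] = [201600, 89600]
r7 m[φ1→fog] = [54, 81]
r7 m[φ2→snow] = [8, 1]
r7 m[φ3→sprk] = [9, 4]
r7 m[φ4→fog] = [2, 5]
r7 m[φ5→snow] = [2, 3]
r7 m[φ6→fog] = [9, 5]
r7 m[φ7→fog] = [4, 8]
r7 m[snow→φ0] = [16, 3]
r7 m[snow→φ2] = [226800, 340200]
r7 m[snow→φ5] = [907200, 113400]
r7 m[sprk→φ1] = [9, 4]
r7 m[sprk→φ3] = [201600, 89600]
r7 m[rain→φ0] = [1, 1]
r7 m[fog→φ0] = [3888, 16200]
r7 m[fog→φ1] = [9216, 22400]
r7 m[fog→φ4] = [248832, 362880]
r7 m[fog→φ6] = [55296, 362880]
r7 m[fog→φ7] = [124416, 226800]
fixed point reached at round 7
traceback from snow: (snow=0, sprk=0, rain=0, fog=1), score=1814400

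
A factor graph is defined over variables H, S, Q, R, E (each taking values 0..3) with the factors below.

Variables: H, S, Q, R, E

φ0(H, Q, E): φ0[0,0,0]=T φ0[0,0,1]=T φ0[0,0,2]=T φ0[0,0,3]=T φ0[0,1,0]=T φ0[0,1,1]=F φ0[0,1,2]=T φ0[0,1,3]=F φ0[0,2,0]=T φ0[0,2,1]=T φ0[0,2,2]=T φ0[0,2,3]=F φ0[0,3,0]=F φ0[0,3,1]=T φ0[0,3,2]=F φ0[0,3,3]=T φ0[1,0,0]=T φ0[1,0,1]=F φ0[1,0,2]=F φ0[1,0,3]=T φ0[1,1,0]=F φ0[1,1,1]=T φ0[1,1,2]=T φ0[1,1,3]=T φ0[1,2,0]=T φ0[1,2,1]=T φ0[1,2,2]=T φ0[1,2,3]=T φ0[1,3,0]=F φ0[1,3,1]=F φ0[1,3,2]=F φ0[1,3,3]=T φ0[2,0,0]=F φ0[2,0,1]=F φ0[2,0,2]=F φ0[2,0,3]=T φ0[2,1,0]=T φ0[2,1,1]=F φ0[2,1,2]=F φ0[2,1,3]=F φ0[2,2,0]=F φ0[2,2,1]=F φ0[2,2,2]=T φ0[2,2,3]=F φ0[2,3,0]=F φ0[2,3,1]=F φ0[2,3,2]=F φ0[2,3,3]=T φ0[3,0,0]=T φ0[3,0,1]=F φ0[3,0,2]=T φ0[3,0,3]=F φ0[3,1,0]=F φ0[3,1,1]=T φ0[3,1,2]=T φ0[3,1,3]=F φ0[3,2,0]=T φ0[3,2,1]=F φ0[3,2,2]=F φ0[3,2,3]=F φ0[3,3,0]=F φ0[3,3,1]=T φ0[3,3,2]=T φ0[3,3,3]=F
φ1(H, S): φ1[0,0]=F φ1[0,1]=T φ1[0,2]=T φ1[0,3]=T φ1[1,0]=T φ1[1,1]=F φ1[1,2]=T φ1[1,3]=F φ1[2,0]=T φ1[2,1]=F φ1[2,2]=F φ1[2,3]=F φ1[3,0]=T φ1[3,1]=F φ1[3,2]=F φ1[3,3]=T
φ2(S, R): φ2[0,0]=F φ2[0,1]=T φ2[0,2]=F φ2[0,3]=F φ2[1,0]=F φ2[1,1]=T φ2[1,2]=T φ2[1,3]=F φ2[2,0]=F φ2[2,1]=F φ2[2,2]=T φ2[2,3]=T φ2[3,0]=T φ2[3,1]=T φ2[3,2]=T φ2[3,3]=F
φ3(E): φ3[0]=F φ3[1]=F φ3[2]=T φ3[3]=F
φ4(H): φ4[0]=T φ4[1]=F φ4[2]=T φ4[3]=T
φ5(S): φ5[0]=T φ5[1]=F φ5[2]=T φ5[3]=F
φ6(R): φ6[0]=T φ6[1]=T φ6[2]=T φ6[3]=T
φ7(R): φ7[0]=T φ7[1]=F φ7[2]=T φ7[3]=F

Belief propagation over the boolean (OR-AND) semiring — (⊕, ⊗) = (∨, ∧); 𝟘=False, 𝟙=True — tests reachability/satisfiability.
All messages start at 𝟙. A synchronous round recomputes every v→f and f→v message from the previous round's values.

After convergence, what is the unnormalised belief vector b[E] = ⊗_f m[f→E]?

b[E] = [F, F, T, F]

init: all messages = 𝟙 over 4 values
r1 m[φ0→H] = [T, T, T, T]
r1 m[φ0→Q] = [T, T, T, T]
r1 m[φ0→E] = [T, T, T, T]
r1 m[φ1→H] = [T, T, T, T]
r1 m[φ1→S] = [T, T, T, T]
r1 m[φ2→S] = [T, T, T, T]
r1 m[φ2→R] = [T, T, T, T]
r1 m[φ3→E] = [F, F, T, F]
r1 m[φ4→H] = [T, F, T, T]
r1 m[φ5→S] = [T, F, T, F]
r1 m[φ6→R] = [T, T, T, T]
r1 m[φ7→R] = [T, F, T, F]
r1 m[H→φ0] = [T, T, T, T]
r1 m[H→φ1] = [T, T, T, T]
r1 m[H→φ4] = [T, T, T, T]
r1 m[S→φ1] = [T, T, T, T]
r1 m[S→φ2] = [T, T, T, T]
r1 m[S→φ5] = [T, T, T, T]
r1 m[Q→φ0] = [T, T, T, T]
r1 m[R→φ2] = [T, T, T, T]
r1 m[R→φ6] = [T, T, T, T]
r1 m[R→φ7] = [T, T, T, T]
r1 m[E→φ0] = [T, T, T, T]
r1 m[E→φ3] = [T, T, T, T]
r2 m[φ0→H] = [T, T, T, T]
r2 m[φ0→Q] = [T, T, T, T]
r2 m[φ0→E] = [T, T, T, T]
r2 m[φ1→H] = [T, T, T, T]
r2 m[φ1→S] = [T, T, T, T]
r2 m[φ2→S] = [T, T, T, T]
r2 m[φ2→R] = [T, T, T, T]
r2 m[φ3→E] = [F, F, T, F]
r2 m[φ4→H] = [T, F, T, T]
r2 m[φ5→S] = [T, F, T, F]
r2 m[φ6→R] = [T, T, T, T]
r2 m[φ7→R] = [T, F, T, F]
r2 m[H→φ0] = [T, F, T, T]
r2 m[H→φ1] = [T, F, T, T]
r2 m[H→φ4] = [T, T, T, T]
r2 m[S→φ1] = [T, F, T, F]
r2 m[S→φ2] = [T, F, T, F]
r2 m[S→φ5] = [T, T, T, T]
r2 m[Q→φ0] = [T, T, T, T]
r2 m[R→φ2] = [T, F, T, F]
r2 m[R→φ6] = [T, F, T, F]
r2 m[R→φ7] = [T, T, T, T]
r2 m[E→φ0] = [F, F, T, F]
r2 m[E→φ3] = [T, T, T, T]
r3 m[φ0→H] = [T, T, T, T]
r3 m[φ0→Q] = [T, T, T, T]
r3 m[φ0→E] = [T, T, T, T]
r3 m[φ1→H] = [T, T, T, T]
r3 m[φ1→S] = [T, T, T, T]
r3 m[φ2→S] = [F, T, T, T]
r3 m[φ2→R] = [F, T, T, T]
r3 m[φ3→E] = [F, F, T, F]
r3 m[φ4→H] = [T, F, T, T]
r3 m[φ5→S] = [T, F, T, F]
r3 m[φ6→R] = [T, T, T, T]
r3 m[φ7→R] = [T, F, T, F]
r3 m[H→φ0] = [T, F, T, T]
r3 m[H→φ1] = [T, F, T, T]
r3 m[H→φ4] = [T, T, T, T]
r3 m[S→φ1] = [T, F, T, F]
r3 m[S→φ2] = [T, F, T, F]
r3 m[S→φ5] = [T, T, T, T]
r3 m[Q→φ0] = [T, T, T, T]
r3 m[R→φ2] = [T, F, T, F]
r3 m[R→φ6] = [T, F, T, F]
r3 m[R→φ7] = [T, T, T, T]
r3 m[E→φ0] = [F, F, T, F]
r3 m[E→φ3] = [T, T, T, T]
r4 m[φ0→H] = [T, T, T, T]
r4 m[φ0→Q] = [T, T, T, T]
r4 m[φ0→E] = [T, T, T, T]
r4 m[φ1→H] = [T, T, T, T]
r4 m[φ1→S] = [T, T, T, T]
r4 m[φ2→S] = [F, T, T, T]
r4 m[φ2→R] = [F, T, T, T]
r4 m[φ3→E] = [F, F, T, F]
r4 m[φ4→H] = [T, F, T, T]
r4 m[φ5→S] = [T, F, T, F]
r4 m[φ6→R] = [T, T, T, T]
r4 m[φ7→R] = [T, F, T, F]
r4 m[H→φ0] = [T, F, T, T]
r4 m[H→φ1] = [T, F, T, T]
r4 m[H→φ4] = [T, T, T, T]
r4 m[S→φ1] = [F, F, T, F]
r4 m[S→φ2] = [T, F, T, F]
r4 m[S→φ5] = [F, T, T, T]
r4 m[Q→φ0] = [T, T, T, T]
r4 m[R→φ2] = [T, F, T, F]
r4 m[R→φ6] = [F, F, T, F]
r4 m[R→φ7] = [F, T, T, T]
r4 m[E→φ0] = [F, F, T, F]
r4 m[E→φ3] = [T, T, T, T]
r5 m[φ0→H] = [T, T, T, T]
r5 m[φ0→Q] = [T, T, T, T]
r5 m[φ0→E] = [T, T, T, T]
r5 m[φ1→H] = [T, T, F, F]
r5 m[φ1→S] = [T, T, T, T]
r5 m[φ2→S] = [F, T, T, T]
r5 m[φ2→R] = [F, T, T, T]
r5 m[φ3→E] = [F, F, T, F]
r5 m[φ4→H] = [T, F, T, T]
r5 m[φ5→S] = [T, F, T, F]
r5 m[φ6→R] = [T, T, T, T]
r5 m[φ7→R] = [T, F, T, F]
r5 m[H→φ0] = [T, F, T, T]
r5 m[H→φ1] = [T, F, T, T]
r5 m[H→φ4] = [T, T, T, T]
r5 m[S→φ1] = [F, F, T, F]
r5 m[S→φ2] = [T, F, T, F]
r5 m[S→φ5] = [F, T, T, T]
r5 m[Q→φ0] = [T, T, T, T]
r5 m[R→φ2] = [T, F, T, F]
r5 m[R→φ6] = [F, F, T, F]
r5 m[R→φ7] = [F, T, T, T]
r5 m[E→φ0] = [F, F, T, F]
r5 m[E→φ3] = [T, T, T, T]
r6 m[φ0→H] = [T, T, T, T]
r6 m[φ0→Q] = [T, T, T, T]
r6 m[φ0→E] = [T, T, T, T]
r6 m[φ1→H] = [T, T, F, F]
r6 m[φ1→S] = [T, T, T, T]
r6 m[φ2→S] = [F, T, T, T]
r6 m[φ2→R] = [F, T, T, T]
r6 m[φ3→E] = [F, F, T, F]
r6 m[φ4→H] = [T, F, T, T]
r6 m[φ5→S] = [T, F, T, F]
r6 m[φ6→R] = [T, T, T, T]
r6 m[φ7→R] = [T, F, T, F]
r6 m[H→φ0] = [T, F, F, F]
r6 m[H→φ1] = [T, F, T, T]
r6 m[H→φ4] = [T, T, F, F]
r6 m[S→φ1] = [F, F, T, F]
r6 m[S→φ2] = [T, F, T, F]
r6 m[S→φ5] = [F, T, T, T]
r6 m[Q→φ0] = [T, T, T, T]
r6 m[R→φ2] = [T, F, T, F]
r6 m[R→φ6] = [F, F, T, F]
r6 m[R→φ7] = [F, T, T, T]
r6 m[E→φ0] = [F, F, T, F]
r6 m[E→φ3] = [T, T, T, T]
r7 m[φ0→H] = [T, T, T, T]
r7 m[φ0→Q] = [T, T, T, F]
r7 m[φ0→E] = [T, T, T, T]
r7 m[φ1→H] = [T, T, F, F]
r7 m[φ1→S] = [T, T, T, T]
r7 m[φ2→S] = [F, T, T, T]
r7 m[φ2→R] = [F, T, T, T]
r7 m[φ3→E] = [F, F, T, F]
r7 m[φ4→H] = [T, F, T, T]
r7 m[φ5→S] = [T, F, T, F]
r7 m[φ6→R] = [T, T, T, T]
r7 m[φ7→R] = [T, F, T, F]
r7 m[H→φ0] = [T, F, F, F]
r7 m[H→φ1] = [T, F, T, T]
r7 m[H→φ4] = [T, T, F, F]
r7 m[S→φ1] = [F, F, T, F]
r7 m[S→φ2] = [T, F, T, F]
r7 m[S→φ5] = [F, T, T, T]
r7 m[Q→φ0] = [T, T, T, T]
r7 m[R→φ2] = [T, F, T, F]
r7 m[R→φ6] = [F, F, T, F]
r7 m[R→φ7] = [F, T, T, T]
r7 m[E→φ0] = [F, F, T, F]
r7 m[E→φ3] = [T, T, T, T]
r8 m[φ0→H] = [T, T, T, T]
r8 m[φ0→Q] = [T, T, T, F]
r8 m[φ0→E] = [T, T, T, T]
r8 m[φ1→H] = [T, T, F, F]
r8 m[φ1→S] = [T, T, T, T]
r8 m[φ2→S] = [F, T, T, T]
r8 m[φ2→R] = [F, T, T, T]
r8 m[φ3→E] = [F, F, T, F]
r8 m[φ4→H] = [T, F, T, T]
r8 m[φ5→S] = [T, F, T, F]
r8 m[φ6→R] = [T, T, T, T]
r8 m[φ7→R] = [T, F, T, F]
r8 m[H→φ0] = [T, F, F, F]
r8 m[H→φ1] = [T, F, T, T]
r8 m[H→φ4] = [T, T, F, F]
r8 m[S→φ1] = [F, F, T, F]
r8 m[S→φ2] = [T, F, T, F]
r8 m[S→φ5] = [F, T, T, T]
r8 m[Q→φ0] = [T, T, T, T]
r8 m[R→φ2] = [T, F, T, F]
r8 m[R→φ6] = [F, F, T, F]
r8 m[R→φ7] = [F, T, T, T]
r8 m[E→φ0] = [F, F, T, F]
r8 m[E→φ3] = [T, T, T, T]
fixed point reached at round 8
b[E] = ⊗ incoming = [F, F, T, F]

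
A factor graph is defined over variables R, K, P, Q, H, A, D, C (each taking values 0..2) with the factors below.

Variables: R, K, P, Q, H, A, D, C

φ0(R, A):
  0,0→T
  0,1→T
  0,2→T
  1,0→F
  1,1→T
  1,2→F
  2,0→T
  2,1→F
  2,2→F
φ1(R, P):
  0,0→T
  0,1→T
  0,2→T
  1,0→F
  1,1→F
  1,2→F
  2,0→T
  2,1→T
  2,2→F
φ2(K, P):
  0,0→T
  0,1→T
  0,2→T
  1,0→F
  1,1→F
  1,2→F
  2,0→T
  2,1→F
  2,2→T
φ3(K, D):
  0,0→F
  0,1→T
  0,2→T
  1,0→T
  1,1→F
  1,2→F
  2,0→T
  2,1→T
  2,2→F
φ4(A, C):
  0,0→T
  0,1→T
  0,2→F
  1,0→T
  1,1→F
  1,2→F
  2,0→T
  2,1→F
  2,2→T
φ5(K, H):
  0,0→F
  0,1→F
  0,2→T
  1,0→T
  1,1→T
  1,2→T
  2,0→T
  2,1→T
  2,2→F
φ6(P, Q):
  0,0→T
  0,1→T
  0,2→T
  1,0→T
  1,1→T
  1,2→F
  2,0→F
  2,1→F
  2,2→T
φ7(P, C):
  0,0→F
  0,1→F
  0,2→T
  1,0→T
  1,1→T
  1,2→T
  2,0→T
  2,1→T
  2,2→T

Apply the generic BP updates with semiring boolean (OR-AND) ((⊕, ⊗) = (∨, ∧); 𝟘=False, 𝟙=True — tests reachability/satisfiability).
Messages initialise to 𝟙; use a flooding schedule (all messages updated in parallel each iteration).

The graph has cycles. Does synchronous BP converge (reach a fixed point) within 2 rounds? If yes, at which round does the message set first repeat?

NOT CONVERGED within 2 rounds

init: all messages = 𝟙 over 3 values
r1 m[φ0→R] = [T, T, T]
r1 m[φ0→A] = [T, T, T]
r1 m[φ1→R] = [T, F, T]
r1 m[φ1→P] = [T, T, T]
r1 m[φ2→K] = [T, F, T]
r1 m[φ2→P] = [T, T, T]
r1 m[φ3→K] = [T, T, T]
r1 m[φ3→D] = [T, T, T]
r1 m[φ4→A] = [T, T, T]
r1 m[φ4→C] = [T, T, T]
r1 m[φ5→K] = [T, T, T]
r1 m[φ5→H] = [T, T, T]
r1 m[φ6→P] = [T, T, T]
r1 m[φ6→Q] = [T, T, T]
r1 m[φ7→P] = [T, T, T]
r1 m[φ7→C] = [T, T, T]
r1 m[R→φ0] = [T, T, T]
r1 m[R→φ1] = [T, T, T]
r1 m[K→φ2] = [T, T, T]
r1 m[K→φ3] = [T, T, T]
r1 m[K→φ5] = [T, T, T]
r1 m[P→φ1] = [T, T, T]
r1 m[P→φ2] = [T, T, T]
r1 m[P→φ6] = [T, T, T]
r1 m[P→φ7] = [T, T, T]
r1 m[Q→φ6] = [T, T, T]
r1 m[H→φ5] = [T, T, T]
r1 m[A→φ0] = [T, T, T]
r1 m[A→φ4] = [T, T, T]
r1 m[D→φ3] = [T, T, T]
r1 m[C→φ4] = [T, T, T]
r1 m[C→φ7] = [T, T, T]
r2 m[φ0→R] = [T, T, T]
r2 m[φ0→A] = [T, T, T]
r2 m[φ1→R] = [T, F, T]
r2 m[φ1→P] = [T, T, T]
r2 m[φ2→K] = [T, F, T]
r2 m[φ2→P] = [T, T, T]
r2 m[φ3→K] = [T, T, T]
r2 m[φ3→D] = [T, T, T]
r2 m[φ4→A] = [T, T, T]
r2 m[φ4→C] = [T, T, T]
r2 m[φ5→K] = [T, T, T]
r2 m[φ5→H] = [T, T, T]
r2 m[φ6→P] = [T, T, T]
r2 m[φ6→Q] = [T, T, T]
r2 m[φ7→P] = [T, T, T]
r2 m[φ7→C] = [T, T, T]
r2 m[R→φ0] = [T, F, T]
r2 m[R→φ1] = [T, T, T]
r2 m[K→φ2] = [T, T, T]
r2 m[K→φ3] = [T, F, T]
r2 m[K→φ5] = [T, F, T]
r2 m[P→φ1] = [T, T, T]
r2 m[P→φ2] = [T, T, T]
r2 m[P→φ6] = [T, T, T]
r2 m[P→φ7] = [T, T, T]
r2 m[Q→φ6] = [T, T, T]
r2 m[H→φ5] = [T, T, T]
r2 m[A→φ0] = [T, T, T]
r2 m[A→φ4] = [T, T, T]
r2 m[D→φ3] = [T, T, T]
r2 m[C→φ4] = [T, T, T]
r2 m[C→φ7] = [T, T, T]
no fixed point within 2 rounds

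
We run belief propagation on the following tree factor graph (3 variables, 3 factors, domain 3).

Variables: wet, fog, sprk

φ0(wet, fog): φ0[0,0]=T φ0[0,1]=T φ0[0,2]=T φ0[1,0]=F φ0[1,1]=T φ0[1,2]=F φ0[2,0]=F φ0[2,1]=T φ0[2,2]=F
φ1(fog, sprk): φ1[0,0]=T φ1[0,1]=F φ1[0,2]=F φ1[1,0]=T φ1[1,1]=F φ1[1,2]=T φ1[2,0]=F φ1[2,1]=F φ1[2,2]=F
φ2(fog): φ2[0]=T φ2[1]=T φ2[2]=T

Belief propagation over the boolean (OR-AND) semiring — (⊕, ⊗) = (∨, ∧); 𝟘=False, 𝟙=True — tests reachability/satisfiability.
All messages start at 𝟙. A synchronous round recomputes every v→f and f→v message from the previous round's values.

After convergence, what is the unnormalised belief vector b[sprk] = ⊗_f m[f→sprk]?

init: all messages = 𝟙 over 3 values
r1 m[φ0→wet] = [T, T, T]
r1 m[φ0→fog] = [T, T, T]
r1 m[φ1→fog] = [T, T, F]
r1 m[φ1→sprk] = [T, F, T]
r1 m[φ2→fog] = [T, T, T]
r1 m[wet→φ0] = [T, T, T]
r1 m[fog→φ0] = [T, T, T]
r1 m[fog→φ1] = [T, T, T]
r1 m[fog→φ2] = [T, T, T]
r1 m[sprk→φ1] = [T, T, T]
r2 m[φ0→wet] = [T, T, T]
r2 m[φ0→fog] = [T, T, T]
r2 m[φ1→fog] = [T, T, F]
r2 m[φ1→sprk] = [T, F, T]
r2 m[φ2→fog] = [T, T, T]
r2 m[wet→φ0] = [T, T, T]
r2 m[fog→φ0] = [T, T, F]
r2 m[fog→φ1] = [T, T, T]
r2 m[fog→φ2] = [T, T, F]
r2 m[sprk→φ1] = [T, T, T]
r3 m[φ0→wet] = [T, T, T]
r3 m[φ0→fog] = [T, T, T]
r3 m[φ1→fog] = [T, T, F]
r3 m[φ1→sprk] = [T, F, T]
r3 m[φ2→fog] = [T, T, T]
r3 m[wet→φ0] = [T, T, T]
r3 m[fog→φ0] = [T, T, F]
r3 m[fog→φ1] = [T, T, T]
r3 m[fog→φ2] = [T, T, F]
r3 m[sprk→φ1] = [T, T, T]
fixed point reached at round 3
b[sprk] = ⊗ incoming = [T, F, T]

b[sprk] = [T, F, T]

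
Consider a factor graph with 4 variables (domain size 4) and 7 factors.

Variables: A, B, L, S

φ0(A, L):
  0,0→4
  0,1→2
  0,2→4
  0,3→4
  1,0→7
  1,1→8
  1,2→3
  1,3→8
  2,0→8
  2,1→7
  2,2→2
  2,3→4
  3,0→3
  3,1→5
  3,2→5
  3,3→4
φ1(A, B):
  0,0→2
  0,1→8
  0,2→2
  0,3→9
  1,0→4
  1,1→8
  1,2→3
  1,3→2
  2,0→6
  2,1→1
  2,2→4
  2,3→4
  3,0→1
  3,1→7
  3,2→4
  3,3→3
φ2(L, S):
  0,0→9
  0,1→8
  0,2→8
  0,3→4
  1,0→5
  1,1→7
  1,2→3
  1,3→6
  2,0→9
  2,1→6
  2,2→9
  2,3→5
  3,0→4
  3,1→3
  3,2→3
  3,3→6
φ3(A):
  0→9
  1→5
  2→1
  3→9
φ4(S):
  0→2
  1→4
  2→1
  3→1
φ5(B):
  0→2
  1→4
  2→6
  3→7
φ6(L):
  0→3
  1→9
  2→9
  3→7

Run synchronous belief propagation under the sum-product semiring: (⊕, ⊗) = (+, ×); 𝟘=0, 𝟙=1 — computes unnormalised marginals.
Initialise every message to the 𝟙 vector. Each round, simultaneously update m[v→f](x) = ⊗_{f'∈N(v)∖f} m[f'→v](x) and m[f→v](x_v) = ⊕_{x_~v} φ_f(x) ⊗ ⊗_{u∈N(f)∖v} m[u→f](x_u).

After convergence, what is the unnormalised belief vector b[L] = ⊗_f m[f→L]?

init: all messages = 𝟙 over 4 values
r1 m[φ0→A] = [14, 26, 21, 17]
r1 m[φ0→L] = [22, 22, 14, 20]
r1 m[φ1→A] = [21, 17, 15, 15]
r1 m[φ1→B] = [13, 24, 13, 18]
r1 m[φ2→L] = [29, 21, 29, 16]
r1 m[φ2→S] = [27, 24, 23, 21]
r1 m[φ3→A] = [9, 5, 1, 9]
r1 m[φ4→S] = [2, 4, 1, 1]
r1 m[φ5→B] = [2, 4, 6, 7]
r1 m[φ6→L] = [3, 9, 9, 7]
r1 m[A→φ0] = [1, 1, 1, 1]
r1 m[A→φ1] = [1, 1, 1, 1]
r1 m[A→φ3] = [1, 1, 1, 1]
r1 m[B→φ1] = [1, 1, 1, 1]
r1 m[B→φ5] = [1, 1, 1, 1]
r1 m[L→φ0] = [1, 1, 1, 1]
r1 m[L→φ2] = [1, 1, 1, 1]
r1 m[L→φ6] = [1, 1, 1, 1]
r1 m[S→φ2] = [1, 1, 1, 1]
r1 m[S→φ4] = [1, 1, 1, 1]
r2 m[φ0→A] = [14, 26, 21, 17]
r2 m[φ0→L] = [22, 22, 14, 20]
r2 m[φ1→A] = [21, 17, 15, 15]
r2 m[φ1→B] = [13, 24, 13, 18]
r2 m[φ2→L] = [29, 21, 29, 16]
r2 m[φ2→S] = [27, 24, 23, 21]
r2 m[φ3→A] = [9, 5, 1, 9]
r2 m[φ4→S] = [2, 4, 1, 1]
r2 m[φ5→B] = [2, 4, 6, 7]
r2 m[φ6→L] = [3, 9, 9, 7]
r2 m[A→φ0] = [189, 85, 15, 135]
r2 m[A→φ1] = [126, 130, 21, 153]
r2 m[A→φ3] = [294, 442, 315, 255]
r2 m[B→φ1] = [2, 4, 6, 7]
r2 m[B→φ5] = [13, 24, 13, 18]
r2 m[L→φ0] = [87, 189, 261, 112]
r2 m[L→φ2] = [66, 198, 126, 140]
r2 m[L→φ6] = [638, 462, 406, 320]
r2 m[S→φ2] = [2, 4, 1, 1]
r2 m[S→φ4] = [27, 24, 23, 21]
r3 m[φ0→A] = [2218, 3800, 2989, 2959]
r3 m[φ0→L] = [1876, 1838, 1716, 2036]
r3 m[φ1→A] = [111, 72, 68, 75]
r3 m[φ1→B] = [1051, 3140, 1338, 1937]
r3 m[φ2→L] = [62, 47, 56, 29]
r3 m[φ2→S] = [3278, 3090, 2676, 2922]
r3 m[φ3→A] = [9, 5, 1, 9]
r3 m[φ4→S] = [2, 4, 1, 1]
r3 m[φ5→B] = [2, 4, 6, 7]
r3 m[φ6→L] = [3, 9, 9, 7]
r3 m[A→φ0] = [189, 85, 15, 135]
r3 m[A→φ1] = [126, 130, 21, 153]
r3 m[A→φ3] = [294, 442, 315, 255]
r3 m[B→φ1] = [2, 4, 6, 7]
r3 m[B→φ5] = [13, 24, 13, 18]
r3 m[L→φ0] = [87, 189, 261, 112]
r3 m[L→φ2] = [66, 198, 126, 140]
r3 m[L→φ6] = [638, 462, 406, 320]
r3 m[S→φ2] = [2, 4, 1, 1]
r3 m[S→φ4] = [27, 24, 23, 21]
r4 m[φ0→A] = [2218, 3800, 2989, 2959]
r4 m[φ0→L] = [1876, 1838, 1716, 2036]
r4 m[φ1→A] = [111, 72, 68, 75]
r4 m[φ1→B] = [1051, 3140, 1338, 1937]
r4 m[φ2→L] = [62, 47, 56, 29]
r4 m[φ2→S] = [3278, 3090, 2676, 2922]
r4 m[φ3→A] = [9, 5, 1, 9]
r4 m[φ4→S] = [2, 4, 1, 1]
r4 m[φ5→B] = [2, 4, 6, 7]
r4 m[φ6→L] = [3, 9, 9, 7]
r4 m[A→φ0] = [999, 360, 68, 675]
r4 m[A→φ1] = [19962, 19000, 2989, 26631]
r4 m[A→φ3] = [246198, 273600, 203252, 221925]
r4 m[B→φ1] = [2, 4, 6, 7]
r4 m[B→φ5] = [1051, 3140, 1338, 1937]
r4 m[L→φ0] = [186, 423, 504, 203]
r4 m[L→φ2] = [5628, 16542, 15444, 14252]
r4 m[L→φ6] = [116312, 86386, 96096, 59044]
r4 m[S→φ2] = [2, 4, 1, 1]
r4 m[S→φ4] = [3278, 3090, 2676, 2922]
r5 m[φ0→A] = [4418, 7822, 6269, 6005]
r5 m[φ0→L] = [9085, 8729, 8587, 9848]
r5 m[φ1→A] = [111, 72, 68, 75]
r5 m[φ1→B] = [160489, 501102, 215404, 309507]
r5 m[φ2→L] = [62, 47, 56, 29]
r5 m[φ2→S] = [329366, 296238, 276402, 284496]
r5 m[φ3→A] = [9, 5, 1, 9]
r5 m[φ4→S] = [2, 4, 1, 1]
r5 m[φ5→B] = [2, 4, 6, 7]
r5 m[φ6→L] = [3, 9, 9, 7]
r5 m[A→φ0] = [999, 360, 68, 675]
r5 m[A→φ1] = [19962, 19000, 2989, 26631]
r5 m[A→φ3] = [246198, 273600, 203252, 221925]
r5 m[B→φ1] = [2, 4, 6, 7]
r5 m[B→φ5] = [1051, 3140, 1338, 1937]
r5 m[L→φ0] = [186, 423, 504, 203]
r5 m[L→φ2] = [5628, 16542, 15444, 14252]
r5 m[L→φ6] = [116312, 86386, 96096, 59044]
r5 m[S→φ2] = [2, 4, 1, 1]
r5 m[S→φ4] = [3278, 3090, 2676, 2922]
r6 m[φ0→A] = [4418, 7822, 6269, 6005]
r6 m[φ0→L] = [9085, 8729, 8587, 9848]
r6 m[φ1→A] = [111, 72, 68, 75]
r6 m[φ1→B] = [160489, 501102, 215404, 309507]
r6 m[φ2→L] = [62, 47, 56, 29]
r6 m[φ2→S] = [329366, 296238, 276402, 284496]
r6 m[φ3→A] = [9, 5, 1, 9]
r6 m[φ4→S] = [2, 4, 1, 1]
r6 m[φ5→B] = [2, 4, 6, 7]
r6 m[φ6→L] = [3, 9, 9, 7]
r6 m[A→φ0] = [999, 360, 68, 675]
r6 m[A→φ1] = [39762, 39110, 6269, 54045]
r6 m[A→φ3] = [490398, 563184, 426292, 450375]
r6 m[B→φ1] = [2, 4, 6, 7]
r6 m[B→φ5] = [160489, 501102, 215404, 309507]
r6 m[L→φ0] = [186, 423, 504, 203]
r6 m[L→φ2] = [27255, 78561, 77283, 68936]
r6 m[L→φ6] = [563270, 410263, 480872, 285592]
r6 m[S→φ2] = [2, 4, 1, 1]
r6 m[S→φ4] = [329366, 296238, 276402, 284496]
r7 m[φ0→A] = [4418, 7822, 6269, 6005]
r7 m[φ0→L] = [9085, 8729, 8587, 9848]
r7 m[φ1→A] = [111, 72, 68, 75]
r7 m[φ1→B] = [327623, 1015560, 438110, 623289]
r7 m[φ2→L] = [62, 47, 56, 29]
r7 m[φ2→S] = [1609391, 1438473, 1356078, 1380417]
r7 m[φ3→A] = [9, 5, 1, 9]
r7 m[φ4→S] = [2, 4, 1, 1]
r7 m[φ5→B] = [2, 4, 6, 7]
r7 m[φ6→L] = [3, 9, 9, 7]
r7 m[A→φ0] = [999, 360, 68, 675]
r7 m[A→φ1] = [39762, 39110, 6269, 54045]
r7 m[A→φ3] = [490398, 563184, 426292, 450375]
r7 m[B→φ1] = [2, 4, 6, 7]
r7 m[B→φ5] = [160489, 501102, 215404, 309507]
r7 m[L→φ0] = [186, 423, 504, 203]
r7 m[L→φ2] = [27255, 78561, 77283, 68936]
r7 m[L→φ6] = [563270, 410263, 480872, 285592]
r7 m[S→φ2] = [2, 4, 1, 1]
r7 m[S→φ4] = [329366, 296238, 276402, 284496]
r8 m[φ0→A] = [4418, 7822, 6269, 6005]
r8 m[φ0→L] = [9085, 8729, 8587, 9848]
r8 m[φ1→A] = [111, 72, 68, 75]
r8 m[φ1→B] = [327623, 1015560, 438110, 623289]
r8 m[φ2→L] = [62, 47, 56, 29]
r8 m[φ2→S] = [1609391, 1438473, 1356078, 1380417]
r8 m[φ3→A] = [9, 5, 1, 9]
r8 m[φ4→S] = [2, 4, 1, 1]
r8 m[φ5→B] = [2, 4, 6, 7]
r8 m[φ6→L] = [3, 9, 9, 7]
r8 m[A→φ0] = [999, 360, 68, 675]
r8 m[A→φ1] = [39762, 39110, 6269, 54045]
r8 m[A→φ3] = [490398, 563184, 426292, 450375]
r8 m[B→φ1] = [2, 4, 6, 7]
r8 m[B→φ5] = [327623, 1015560, 438110, 623289]
r8 m[L→φ0] = [186, 423, 504, 203]
r8 m[L→φ2] = [27255, 78561, 77283, 68936]
r8 m[L→φ6] = [563270, 410263, 480872, 285592]
r8 m[S→φ2] = [2, 4, 1, 1]
r8 m[S→φ4] = [1609391, 1438473, 1356078, 1380417]
r9 m[φ0→A] = [4418, 7822, 6269, 6005]
r9 m[φ0→L] = [9085, 8729, 8587, 9848]
r9 m[φ1→A] = [111, 72, 68, 75]
r9 m[φ1→B] = [327623, 1015560, 438110, 623289]
r9 m[φ2→L] = [62, 47, 56, 29]
r9 m[φ2→S] = [1609391, 1438473, 1356078, 1380417]
r9 m[φ3→A] = [9, 5, 1, 9]
r9 m[φ4→S] = [2, 4, 1, 1]
r9 m[φ5→B] = [2, 4, 6, 7]
r9 m[φ6→L] = [3, 9, 9, 7]
r9 m[A→φ0] = [999, 360, 68, 675]
r9 m[A→φ1] = [39762, 39110, 6269, 54045]
r9 m[A→φ3] = [490398, 563184, 426292, 450375]
r9 m[B→φ1] = [2, 4, 6, 7]
r9 m[B→φ5] = [327623, 1015560, 438110, 623289]
r9 m[L→φ0] = [186, 423, 504, 203]
r9 m[L→φ2] = [27255, 78561, 77283, 68936]
r9 m[L→φ6] = [563270, 410263, 480872, 285592]
r9 m[S→φ2] = [2, 4, 1, 1]
r9 m[S→φ4] = [1609391, 1438473, 1356078, 1380417]
fixed point reached at round 9
b[L] = ⊗ incoming = [1689810, 3692367, 4327848, 1999144]

b[L] = [1689810, 3692367, 4327848, 1999144]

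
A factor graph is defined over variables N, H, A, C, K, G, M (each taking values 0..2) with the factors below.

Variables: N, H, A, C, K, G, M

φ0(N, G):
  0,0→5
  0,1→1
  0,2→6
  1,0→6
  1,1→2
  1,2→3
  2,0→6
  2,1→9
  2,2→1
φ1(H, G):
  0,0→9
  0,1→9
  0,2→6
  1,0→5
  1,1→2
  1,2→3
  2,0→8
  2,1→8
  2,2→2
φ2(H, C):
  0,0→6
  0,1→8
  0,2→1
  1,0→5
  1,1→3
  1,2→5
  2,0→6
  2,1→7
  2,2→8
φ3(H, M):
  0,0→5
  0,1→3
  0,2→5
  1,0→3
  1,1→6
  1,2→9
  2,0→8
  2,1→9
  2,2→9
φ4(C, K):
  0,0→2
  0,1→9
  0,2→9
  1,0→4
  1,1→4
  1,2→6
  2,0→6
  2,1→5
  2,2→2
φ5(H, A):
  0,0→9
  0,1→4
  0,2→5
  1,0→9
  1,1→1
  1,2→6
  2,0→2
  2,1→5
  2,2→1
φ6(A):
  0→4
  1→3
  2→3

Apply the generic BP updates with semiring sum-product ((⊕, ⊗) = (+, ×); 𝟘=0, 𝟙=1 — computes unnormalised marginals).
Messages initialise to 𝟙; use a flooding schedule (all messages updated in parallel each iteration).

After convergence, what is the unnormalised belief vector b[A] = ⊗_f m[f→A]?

b[A] = [72328716, 45468522, 30987459]

init: all messages = 𝟙 over 3 values
r1 m[φ0→N] = [12, 11, 16]
r1 m[φ0→G] = [17, 12, 10]
r1 m[φ1→H] = [24, 10, 18]
r1 m[φ1→G] = [22, 19, 11]
r1 m[φ2→H] = [15, 13, 21]
r1 m[φ2→C] = [17, 18, 14]
r1 m[φ3→H] = [13, 18, 26]
r1 m[φ3→M] = [16, 18, 23]
r1 m[φ4→C] = [20, 14, 13]
r1 m[φ4→K] = [12, 18, 17]
r1 m[φ5→H] = [18, 16, 8]
r1 m[φ5→A] = [20, 10, 12]
r1 m[φ6→A] = [4, 3, 3]
r1 m[N→φ0] = [1, 1, 1]
r1 m[H→φ1] = [1, 1, 1]
r1 m[H→φ2] = [1, 1, 1]
r1 m[H→φ3] = [1, 1, 1]
r1 m[H→φ5] = [1, 1, 1]
r1 m[A→φ5] = [1, 1, 1]
r1 m[A→φ6] = [1, 1, 1]
r1 m[C→φ2] = [1, 1, 1]
r1 m[C→φ4] = [1, 1, 1]
r1 m[K→φ4] = [1, 1, 1]
r1 m[G→φ0] = [1, 1, 1]
r1 m[G→φ1] = [1, 1, 1]
r1 m[M→φ3] = [1, 1, 1]
r2 m[φ0→N] = [12, 11, 16]
r2 m[φ0→G] = [17, 12, 10]
r2 m[φ1→H] = [24, 10, 18]
r2 m[φ1→G] = [22, 19, 11]
r2 m[φ2→H] = [15, 13, 21]
r2 m[φ2→C] = [17, 18, 14]
r2 m[φ3→H] = [13, 18, 26]
r2 m[φ3→M] = [16, 18, 23]
r2 m[φ4→C] = [20, 14, 13]
r2 m[φ4→K] = [12, 18, 17]
r2 m[φ5→H] = [18, 16, 8]
r2 m[φ5→A] = [20, 10, 12]
r2 m[φ6→A] = [4, 3, 3]
r2 m[N→φ0] = [1, 1, 1]
r2 m[H→φ1] = [3510, 3744, 4368]
r2 m[H→φ2] = [5616, 2880, 3744]
r2 m[H→φ3] = [6480, 2080, 3024]
r2 m[H→φ5] = [4680, 2340, 9828]
r2 m[A→φ5] = [4, 3, 3]
r2 m[A→φ6] = [20, 10, 12]
r2 m[C→φ2] = [20, 14, 13]
r2 m[C→φ4] = [17, 18, 14]
r2 m[K→φ4] = [1, 1, 1]
r2 m[G→φ0] = [22, 19, 11]
r2 m[G→φ1] = [17, 12, 10]
r2 m[M→φ3] = [1, 1, 1]
r3 m[φ0→N] = [195, 203, 314]
r3 m[φ0→G] = [17, 12, 10]
r3 m[φ1→H] = [321, 139, 252]
r3 m[φ1→G] = [85254, 74022, 41028]
r3 m[φ2→H] = [245, 207, 322]
r3 m[φ2→C] = [70560, 79776, 49968]
r3 m[φ3→H] = [13, 18, 26]
r3 m[φ3→M] = [62832, 59136, 78336]
r3 m[φ4→C] = [20, 14, 13]
r3 m[φ4→K] = [190, 295, 289]
r3 m[φ5→H] = [63, 57, 26]
r3 m[φ5→A] = [82836, 70200, 47268]
r3 m[φ6→A] = [4, 3, 3]
r3 m[N→φ0] = [1, 1, 1]
r3 m[H→φ1] = [3510, 3744, 4368]
r3 m[H→φ2] = [5616, 2880, 3744]
r3 m[H→φ3] = [6480, 2080, 3024]
r3 m[H→φ5] = [4680, 2340, 9828]
r3 m[A→φ5] = [4, 3, 3]
r3 m[A→φ6] = [20, 10, 12]
r3 m[C→φ2] = [20, 14, 13]
r3 m[C→φ4] = [17, 18, 14]
r3 m[K→φ4] = [1, 1, 1]
r3 m[G→φ0] = [22, 19, 11]
r3 m[G→φ1] = [17, 12, 10]
r3 m[M→φ3] = [1, 1, 1]
r4 m[φ0→N] = [195, 203, 314]
r4 m[φ0→G] = [17, 12, 10]
r4 m[φ1→H] = [321, 139, 252]
r4 m[φ1→G] = [85254, 74022, 41028]
r4 m[φ2→H] = [245, 207, 322]
r4 m[φ2→C] = [70560, 79776, 49968]
r4 m[φ3→H] = [13, 18, 26]
r4 m[φ3→M] = [62832, 59136, 78336]
r4 m[φ4→C] = [20, 14, 13]
r4 m[φ4→K] = [190, 295, 289]
r4 m[φ5→H] = [63, 57, 26]
r4 m[φ5→A] = [82836, 70200, 47268]
r4 m[φ6→A] = [4, 3, 3]
r4 m[N→φ0] = [1, 1, 1]
r4 m[H→φ1] = [200655, 212382, 217672]
r4 m[H→φ2] = [262899, 142614, 170352]
r4 m[H→φ3] = [4954635, 1640061, 2109744]
r4 m[H→φ5] = [1022385, 517914, 2109744]
r4 m[A→φ5] = [4, 3, 3]
r4 m[A→φ6] = [82836, 70200, 47268]
r4 m[C→φ2] = [20, 14, 13]
r4 m[C→φ4] = [70560, 79776, 49968]
r4 m[K→φ4] = [1, 1, 1]
r4 m[G→φ0] = [85254, 74022, 41028]
r4 m[G→φ1] = [17, 12, 10]
r4 m[M→φ3] = [1, 1, 1]
r5 m[φ0→N] = [746460, 782652, 1218750]
r5 m[φ0→G] = [17, 12, 10]
r5 m[φ1→H] = [321, 139, 252]
r5 m[φ1→G] = [4609181, 3972035, 2276420]
r5 m[φ2→H] = [245, 207, 322]
r5 m[φ2→C] = [3312576, 3723498, 2338785]
r5 m[φ3→H] = [13, 18, 26]
r5 m[φ3→M] = [46571310, 43691967, 58521420]
r5 m[φ4→C] = [20, 14, 13]
r5 m[φ4→K] = [760032, 1203984, 1213632]
r5 m[φ5→H] = [63, 57, 26]
r5 m[φ5→A] = [18082179, 15156174, 10329153]
r5 m[φ6→A] = [4, 3, 3]
r5 m[N→φ0] = [1, 1, 1]
r5 m[H→φ1] = [200655, 212382, 217672]
r5 m[H→φ2] = [262899, 142614, 170352]
r5 m[H→φ3] = [4954635, 1640061, 2109744]
r5 m[H→φ5] = [1022385, 517914, 2109744]
r5 m[A→φ5] = [4, 3, 3]
r5 m[A→φ6] = [82836, 70200, 47268]
r5 m[C→φ2] = [20, 14, 13]
r5 m[C→φ4] = [70560, 79776, 49968]
r5 m[K→φ4] = [1, 1, 1]
r5 m[G→φ0] = [85254, 74022, 41028]
r5 m[G→φ1] = [17, 12, 10]
r5 m[M→φ3] = [1, 1, 1]
r6 m[φ0→N] = [746460, 782652, 1218750]
r6 m[φ0→G] = [17, 12, 10]
r6 m[φ1→H] = [321, 139, 252]
r6 m[φ1→G] = [4609181, 3972035, 2276420]
r6 m[φ2→H] = [245, 207, 322]
r6 m[φ2→C] = [3312576, 3723498, 2338785]
r6 m[φ3→H] = [13, 18, 26]
r6 m[φ3→M] = [46571310, 43691967, 58521420]
r6 m[φ4→C] = [20, 14, 13]
r6 m[φ4→K] = [760032, 1203984, 1213632]
r6 m[φ5→H] = [63, 57, 26]
r6 m[φ5→A] = [18082179, 15156174, 10329153]
r6 m[φ6→A] = [4, 3, 3]
r6 m[N→φ0] = [1, 1, 1]
r6 m[H→φ1] = [200655, 212382, 217672]
r6 m[H→φ2] = [262899, 142614, 170352]
r6 m[H→φ3] = [4954635, 1640061, 2109744]
r6 m[H→φ5] = [1022385, 517914, 2109744]
r6 m[A→φ5] = [4, 3, 3]
r6 m[A→φ6] = [18082179, 15156174, 10329153]
r6 m[C→φ2] = [20, 14, 13]
r6 m[C→φ4] = [3312576, 3723498, 2338785]
r6 m[K→φ4] = [1, 1, 1]
r6 m[G→φ0] = [4609181, 3972035, 2276420]
r6 m[G→φ1] = [17, 12, 10]
r6 m[M→φ3] = [1, 1, 1]
r7 m[φ0→N] = [40676460, 42428416, 65679821]
r7 m[φ0→G] = [17, 12, 10]
r7 m[φ1→H] = [321, 139, 252]
r7 m[φ1→G] = [4609181, 3972035, 2276420]
r7 m[φ2→H] = [245, 207, 322]
r7 m[φ2→C] = [3312576, 3723498, 2338785]
r7 m[φ3→H] = [13, 18, 26]
r7 m[φ3→M] = [46571310, 43691967, 58521420]
r7 m[φ4→C] = [20, 14, 13]
r7 m[φ4→K] = [35551854, 56401101, 56831742]
r7 m[φ5→H] = [63, 57, 26]
r7 m[φ5→A] = [18082179, 15156174, 10329153]
r7 m[φ6→A] = [4, 3, 3]
r7 m[N→φ0] = [1, 1, 1]
r7 m[H→φ1] = [200655, 212382, 217672]
r7 m[H→φ2] = [262899, 142614, 170352]
r7 m[H→φ3] = [4954635, 1640061, 2109744]
r7 m[H→φ5] = [1022385, 517914, 2109744]
r7 m[A→φ5] = [4, 3, 3]
r7 m[A→φ6] = [18082179, 15156174, 10329153]
r7 m[C→φ2] = [20, 14, 13]
r7 m[C→φ4] = [3312576, 3723498, 2338785]
r7 m[K→φ4] = [1, 1, 1]
r7 m[G→φ0] = [4609181, 3972035, 2276420]
r7 m[G→φ1] = [17, 12, 10]
r7 m[M→φ3] = [1, 1, 1]
r8 m[φ0→N] = [40676460, 42428416, 65679821]
r8 m[φ0→G] = [17, 12, 10]
r8 m[φ1→H] = [321, 139, 252]
r8 m[φ1→G] = [4609181, 3972035, 2276420]
r8 m[φ2→H] = [245, 207, 322]
r8 m[φ2→C] = [3312576, 3723498, 2338785]
r8 m[φ3→H] = [13, 18, 26]
r8 m[φ3→M] = [46571310, 43691967, 58521420]
r8 m[φ4→C] = [20, 14, 13]
r8 m[φ4→K] = [35551854, 56401101, 56831742]
r8 m[φ5→H] = [63, 57, 26]
r8 m[φ5→A] = [18082179, 15156174, 10329153]
r8 m[φ6→A] = [4, 3, 3]
r8 m[N→φ0] = [1, 1, 1]
r8 m[H→φ1] = [200655, 212382, 217672]
r8 m[H→φ2] = [262899, 142614, 170352]
r8 m[H→φ3] = [4954635, 1640061, 2109744]
r8 m[H→φ5] = [1022385, 517914, 2109744]
r8 m[A→φ5] = [4, 3, 3]
r8 m[A→φ6] = [18082179, 15156174, 10329153]
r8 m[C→φ2] = [20, 14, 13]
r8 m[C→φ4] = [3312576, 3723498, 2338785]
r8 m[K→φ4] = [1, 1, 1]
r8 m[G→φ0] = [4609181, 3972035, 2276420]
r8 m[G→φ1] = [17, 12, 10]
r8 m[M→φ3] = [1, 1, 1]
fixed point reached at round 8
b[A] = ⊗ incoming = [72328716, 45468522, 30987459]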